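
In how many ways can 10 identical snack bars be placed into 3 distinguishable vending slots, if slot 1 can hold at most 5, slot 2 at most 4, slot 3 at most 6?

Ignoring the caps, the number of non-negative solutions to x_1+…+x_3 = 10 is C(12,2) = 66.
Subtract solutions that violate a single cap (substitute x_i' = x_i − (cap_i+1)): x_1 ≥ 6 gives C(6,2) = 15; x_2 ≥ 5 gives C(7,2) = 21; x_3 ≥ 7 gives C(5,2) = 10. Together 46.
No two caps can be exceeded simultaneously, so the pair terms are all 0.
By inclusion–exclusion the count is 66 − 46 + 0 = 20.

20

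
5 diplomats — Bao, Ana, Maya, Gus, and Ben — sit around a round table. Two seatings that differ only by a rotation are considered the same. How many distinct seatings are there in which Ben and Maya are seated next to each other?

12

Treat {Ben, Maya} as one unit (2 internal orders) and seat the resulting 4 units around the table: (3)! circular arrangements.
So 2 × (3)! = 2 × 6 = 12.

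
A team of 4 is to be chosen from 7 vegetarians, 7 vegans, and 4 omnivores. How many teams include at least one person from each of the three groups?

1470

Unrestricted: C(18,4) = 3060 ways to pick any 4 of the 18.
Selections missing a whole group: no vegetarians → C(11,4) = 330; no vegans → C(11,4) = 330; no omnivores → C(14,4) = 1001.
Add back selections omitting two groups (i.e. drawn from a single group): C(7,4) + C(7,4) + C(4,4) = 71.
By inclusion–exclusion: 3060 − 1661 + 71 = 1470.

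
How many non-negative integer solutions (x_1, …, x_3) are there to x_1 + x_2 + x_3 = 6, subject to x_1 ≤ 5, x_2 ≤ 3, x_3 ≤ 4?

Without the upper bounds there are C(8,2) = 28 ways to split 6 among 3 variables.
Subtract solutions that violate a single cap (substitute x_i' = x_i − (cap_i+1)): x_1 ≥ 6 gives C(2,2) = 1; x_2 ≥ 4 gives C(4,2) = 6; x_3 ≥ 5 gives C(3,2) = 3. Together 10.
No two caps can be exceeded simultaneously, so the pair terms are all 0.
By inclusion–exclusion the count is 28 − 10 + 0 = 18.

18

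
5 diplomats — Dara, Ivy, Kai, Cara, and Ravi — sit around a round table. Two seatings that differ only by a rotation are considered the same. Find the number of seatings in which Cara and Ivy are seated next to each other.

12

Glue Cara and Ivy into a block (2 internal orders). Seating 4 units around a circle gives (3)! arrangements.
So 2 × (3)! = 2 × 6 = 12.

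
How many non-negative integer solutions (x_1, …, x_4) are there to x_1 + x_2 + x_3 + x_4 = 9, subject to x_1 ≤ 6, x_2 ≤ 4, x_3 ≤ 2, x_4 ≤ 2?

Without the upper bounds there are C(12,3) = 220 ways to split 9 among 4 variables.
Subtract solutions that violate a single cap (substitute x_i' = x_i − (cap_i+1)): x_1 ≥ 7 gives C(5,3) = 10; x_2 ≥ 5 gives C(7,3) = 35; x_3 ≥ 3 gives C(9,3) = 84; x_4 ≥ 3 gives C(9,3) = 84. Together 213.
Add back pairs where two caps are both exceeded: 0 + 0 + 0 + 4 + 4 + 20 = 28.
By inclusion–exclusion the count is 220 − 213 + 28 = 35.

35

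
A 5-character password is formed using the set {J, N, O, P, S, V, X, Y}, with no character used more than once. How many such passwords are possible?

Choose and order 5 of the 8 symbols: the first character has 8 options, the next 7, and so on down to 4.
8 × 7 × 6 × 5 × 4 = 6720.

6720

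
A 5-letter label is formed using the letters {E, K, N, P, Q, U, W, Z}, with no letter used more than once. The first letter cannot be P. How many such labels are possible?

The first letter has 8−1 = 7 choices (anything except P).
The remaining 4 letters are filled from the other 7 symbols without repetition: 7 × 6 × 5 × 4 = 840.
Total: 7 × 840 = 5880.

5880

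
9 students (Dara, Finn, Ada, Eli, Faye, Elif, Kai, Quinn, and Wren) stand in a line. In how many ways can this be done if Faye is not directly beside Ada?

Of the 9! = 362880 arrangements, those with Faye and Ada adjacent number 2 × 8! = 80640 (treat the pair as a block with 2 internal orders).
Complementary counting: 362880 − 80640 = 282240.

282240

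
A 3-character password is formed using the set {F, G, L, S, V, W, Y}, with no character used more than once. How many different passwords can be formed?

Choose and order 3 of the 7 symbols: the first character has 7 options, the next 6, then 5.
7 × 6 × 5 = 210.

210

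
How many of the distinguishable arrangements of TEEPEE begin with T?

5

Fix T in the first position and arrange the remaining 5 letters.
Those 5 letters have E appearing 4 times, giving (5)!/(4!) = 5.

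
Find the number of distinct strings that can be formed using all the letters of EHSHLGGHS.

15120

The 9 letters of EHSHLGGHS have repeats: G appearing twice, H appearing 3 times, and S appearing twice.
The number of distinct arrangements is 9!/(3!·2!·2!) = 362880/24 = 15120.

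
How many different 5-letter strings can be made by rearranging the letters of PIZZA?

Letter multiplicities in PIZZA: A×1, I×1, P×1, Z×2.
So there are 5! / (2!) = 60 distinguishable arrangements.

60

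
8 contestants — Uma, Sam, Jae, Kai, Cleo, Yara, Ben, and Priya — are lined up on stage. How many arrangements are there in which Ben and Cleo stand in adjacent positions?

Place the 6 others and the Ben-Cleo pair as 7 objects in a line; the pair has 2 internal arrangements.
That gives 2 × 7! = 2 × 5040 = 10080.

10080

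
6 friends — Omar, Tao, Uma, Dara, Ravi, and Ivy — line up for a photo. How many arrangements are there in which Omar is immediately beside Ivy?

Glue Omar and Ivy into one block (2 internal orders), leaving 5 units to arrange in a row.
That gives 2 × 5! = 2 × 120 = 240.

240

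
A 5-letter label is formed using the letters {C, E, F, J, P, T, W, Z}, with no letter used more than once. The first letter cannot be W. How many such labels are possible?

The first letter has 8−1 = 7 choices (anything except W).
The remaining 4 letters are filled from the other 7 symbols without repetition: 7 × 6 × 5 × 4 = 840.
Total: 7 × 840 = 5880.

5880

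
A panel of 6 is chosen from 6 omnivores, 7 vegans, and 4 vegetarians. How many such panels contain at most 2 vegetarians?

11154

Split by how many vegetarians are chosen (0 through 2).
Sum: C(4,0)·C(13,6) + C(4,1)·C(13,5) + C(4,2)·C(13,4) = 1716 + 5148 + 4290 = 11154.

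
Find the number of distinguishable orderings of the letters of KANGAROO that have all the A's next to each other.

2520

Treat the 2 copies of A as a single block. The multiset to arrange is then {AA, G, K, N, O, O, R}, 7 items in all.
That gives (7)!/(2!) = 2520 arrangements.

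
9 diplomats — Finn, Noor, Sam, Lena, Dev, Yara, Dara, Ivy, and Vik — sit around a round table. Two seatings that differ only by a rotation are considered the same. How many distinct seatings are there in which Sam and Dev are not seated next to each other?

30240

Without the restriction there are (8)! = 40320 seatings.
Seatings with Sam beside Dev: treat them as a block with 2 internal orders, giving 2 × (7)! = 10080.
Subtracting, 40320 − 10080 = 30240.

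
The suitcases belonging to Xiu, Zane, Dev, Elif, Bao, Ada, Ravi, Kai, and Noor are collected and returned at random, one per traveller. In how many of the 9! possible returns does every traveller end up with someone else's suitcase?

Let Aᵢ be the assignments in which traveller i gets their own suitcase. We want the size of the complement of A₁∪…∪A_9.
By inclusion–exclusion this is Σ_{j=0}^{9} (−1)^j C(9,j)·(9−j)!.
Computing: 362880 − 362880 + 181440 − 60480 + 15120 − 3024 + 504 − 72 + 9 − 1 = 133496.

133496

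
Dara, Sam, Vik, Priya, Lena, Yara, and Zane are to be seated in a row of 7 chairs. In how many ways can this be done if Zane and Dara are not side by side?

3600

There are 7! = 5040 arrangements in all. If Zane and Dara are adjacent, merging them into one block gives 2·(6)! = 1440 arrangements.
So 5040 − 1440 = 3600 arrangements keep them apart.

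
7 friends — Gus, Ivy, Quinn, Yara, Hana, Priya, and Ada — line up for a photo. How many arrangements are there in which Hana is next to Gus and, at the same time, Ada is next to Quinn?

Treat {Hana,Gus} as one block (2 orders) and {Ada,Quinn} as another (2 orders).
That leaves 5 units to arrange: 2 × 2 × 5! = 4 × 120 = 480.

480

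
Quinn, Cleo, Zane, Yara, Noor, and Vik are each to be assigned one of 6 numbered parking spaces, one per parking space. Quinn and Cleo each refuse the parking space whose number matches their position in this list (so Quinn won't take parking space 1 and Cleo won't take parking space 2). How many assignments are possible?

Let Aᵢ (for i ∈ {1, 2}) be the placements that put person i in their forbidden parking space. Any j of these fix j positions, leaving (6−j)! ways to fill the rest, and there are C(2,j) ways to pick which j.
By inclusion–exclusion, the number of valid placements is Σ_{j=0}^{2} (−1)^j C(2,j)·(6−j)!.
Computing: 720 − 240 + 24 = 504.

504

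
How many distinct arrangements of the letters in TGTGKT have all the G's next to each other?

Treat the 2 copies of G as a single block. The multiset to arrange is then {GG, K, T, T, T}, 5 items in all.
That gives (5)!/(3!) = 20 arrangements.

20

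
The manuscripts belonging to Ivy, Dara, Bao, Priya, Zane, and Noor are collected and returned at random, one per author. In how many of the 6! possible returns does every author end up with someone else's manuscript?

265

This is the derangement count D_6: permutations of 6 items with no fixed point.
By inclusion–exclusion this is Σ_{j=0}^{6} (−1)^j C(6,j)·(6−j)!.
Computing: 720 − 720 + 360 − 120 + 30 − 6 + 1 = 265.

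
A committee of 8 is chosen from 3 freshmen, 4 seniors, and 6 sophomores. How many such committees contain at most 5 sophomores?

1266

Split by how many sophomores are chosen (0 through 5).
Sum: C(6,0)·C(7,8) + C(6,1)·C(7,7) + C(6,2)·C(7,6) + C(6,3)·C(7,5) + C(6,4)·C(7,4) + C(6,5)·C(7,3) = 0 + 6 + 105 + 420 + 525 + 210 = 1266.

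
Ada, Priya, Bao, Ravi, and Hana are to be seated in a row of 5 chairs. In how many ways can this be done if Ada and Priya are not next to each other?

72

Of the 5! = 120 arrangements, those with Ada and Priya adjacent number 2 × 4! = 48 (treat the pair as a block with 2 internal orders).
Complementary counting: 120 − 48 = 72.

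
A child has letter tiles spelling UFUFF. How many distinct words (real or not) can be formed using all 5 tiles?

10

Letter multiplicities in UFUFF: F×3, U×2.
So there are 5! / (3!·2!) = 10 distinguishable arrangements.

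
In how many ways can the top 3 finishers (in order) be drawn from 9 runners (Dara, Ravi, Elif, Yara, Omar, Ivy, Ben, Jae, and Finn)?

This is an ordered selection of 3 from 9: P(9,3).
That gives 9 × 8 × 7 = 504.

504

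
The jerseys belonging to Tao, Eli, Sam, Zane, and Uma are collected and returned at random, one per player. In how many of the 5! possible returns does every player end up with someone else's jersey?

Count assignments avoiding every fixed point. For any j of the 5 players fixed to their old jersey, the other 5−j can be arranged in (5−j)! ways.
By inclusion–exclusion this is Σ_{j=0}^{5} (−1)^j C(5,j)·(5−j)!.
Computing: 120 − 120 + 60 − 20 + 5 − 1 = 44.

44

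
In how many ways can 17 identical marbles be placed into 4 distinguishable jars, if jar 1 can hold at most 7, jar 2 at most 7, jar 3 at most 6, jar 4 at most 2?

Without the upper bounds there are C(20,3) = 1140 ways to split 17 among 4 jars.
Subtract solutions that violate a single cap (substitute x_i' = x_i − (cap_i+1)): x_1 ≥ 8 gives C(12,3) = 220; x_2 ≥ 8 gives C(12,3) = 220; x_3 ≥ 7 gives C(13,3) = 286; x_4 ≥ 3 gives C(17,3) = 680. Together 1406.
Add back pairs where two caps are both exceeded: 4 + 10 + 84 + 10 + 84 + 120 = 312.
By inclusion–exclusion the count is 1140 − 1406 + 312 = 46.

46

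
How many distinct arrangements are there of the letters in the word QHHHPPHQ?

QHHHPPHQ has 8 letters with H appearing 4 times, P appearing twice, and Q appearing twice.
Dividing 8! = 40320 by 4!·2!·2! = 96 for the repeated letters gives 420.

420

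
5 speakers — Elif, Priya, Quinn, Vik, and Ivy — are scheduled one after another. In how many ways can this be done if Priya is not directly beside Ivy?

There are 5! = 120 arrangements in all. If Priya and Ivy are adjacent, merging them into one block gives 2·(4)! = 48 arrangements.
So 120 − 48 = 72 arrangements keep them apart.

72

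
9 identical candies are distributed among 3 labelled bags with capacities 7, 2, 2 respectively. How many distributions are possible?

6

Ignoring the caps, the number of non-negative solutions to x_1+…+x_3 = 9 is C(11,2) = 55.
Subtract solutions that violate a single cap (substitute x_i' = x_i − (cap_i+1)): x_1 ≥ 8 gives C(3,2) = 3; x_2 ≥ 3 gives C(8,2) = 28; x_3 ≥ 3 gives C(8,2) = 28. Together 59.
Add back pairs where two caps are both exceeded: 0 + 0 + 10 = 10.
By inclusion–exclusion the count is 55 − 59 + 10 = 6.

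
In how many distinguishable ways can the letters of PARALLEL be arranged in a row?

3360

The 8 letters of PARALLEL have repeats: A appearing twice and L appearing 3 times.
So there are 8! / (3!·2!) = 3360 distinguishable arrangements.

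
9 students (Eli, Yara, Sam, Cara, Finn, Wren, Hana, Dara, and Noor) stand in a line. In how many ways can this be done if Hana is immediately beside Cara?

80640

Glue Hana and Cara into one block (2 internal orders), leaving 8 units to arrange in a row.
So the count is 2·(8)! = 80640.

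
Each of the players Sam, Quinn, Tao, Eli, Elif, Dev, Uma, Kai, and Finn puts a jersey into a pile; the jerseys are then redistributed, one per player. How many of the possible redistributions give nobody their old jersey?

This is the derangement count D_9: permutations of 9 items with no fixed point.
By inclusion–exclusion this is Σ_{j=0}^{9} (−1)^j C(9,j)·(9−j)!.
Computing: 362880 − 362880 + 181440 − 60480 + 15120 − 3024 + 504 − 72 + 9 − 1 = 133496.

133496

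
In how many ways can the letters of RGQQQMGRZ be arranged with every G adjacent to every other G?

3360

Treat the 2 copies of G as a single block. The multiset to arrange is then {GG, M, Q, Q, Q, R, R, Z}, 8 items in all.
That gives (8)!/(3!·2!) = 3360 arrangements.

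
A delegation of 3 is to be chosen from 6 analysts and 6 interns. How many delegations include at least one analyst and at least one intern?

With no constraint there are C(12,3) = 220 possible selections.
Subtract selections that omit an entire group: no analysts → C(6,3) = 20; no interns → C(6,3) = 20.
Both groups omitted at once is impossible, so 220 − 40 = 180.

180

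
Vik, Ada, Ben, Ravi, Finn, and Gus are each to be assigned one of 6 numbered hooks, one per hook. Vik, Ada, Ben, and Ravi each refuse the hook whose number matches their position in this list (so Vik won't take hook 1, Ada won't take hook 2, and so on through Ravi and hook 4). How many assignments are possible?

362

Let Aᵢ (for 1 ≤ i ≤ 4) be the placements that put person i in their forbidden hook. Any j of these fix j positions, leaving (6−j)! ways to fill the rest, and there are C(4,j) ways to pick which j.
By inclusion–exclusion, the number of valid placements is Σ_{j=0}^{4} (−1)^j C(4,j)·(6−j)!.
Computing: 720 − 480 + 144 − 24 + 2 = 362.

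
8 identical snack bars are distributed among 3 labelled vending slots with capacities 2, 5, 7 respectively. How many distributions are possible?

By stars and bars, unrestricted non-negative solutions to x_1+…+x_3 = 8 number C(8+2,2) = 45.
Subtract solutions that violate a single cap (substitute x_i' = x_i − (cap_i+1)): x_1 ≥ 3 gives C(7,2) = 21; x_2 ≥ 6 gives C(4,2) = 6; x_3 ≥ 8 gives C(2,2) = 1. Together 28.
No two caps can be exceeded simultaneously, so the pair terms are all 0.
By inclusion–exclusion the count is 45 − 28 + 0 = 17.

17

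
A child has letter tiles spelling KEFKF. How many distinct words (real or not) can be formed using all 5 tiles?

30

The 5 letters of KEFKF have repeats: F appearing twice and K appearing twice.
So there are 5! / (2!·2!) = 30 distinguishable arrangements.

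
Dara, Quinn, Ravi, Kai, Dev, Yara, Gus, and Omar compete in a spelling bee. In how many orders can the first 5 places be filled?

There are 8 choices for 1st place, 7 for 2nd, and so on down to 4 for position 5.
That gives 8 × 7 × 6 × 5 × 4 = 6720.

6720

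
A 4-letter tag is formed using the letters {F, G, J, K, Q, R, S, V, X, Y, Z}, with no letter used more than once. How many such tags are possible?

7920

With no repetition, fill the 4 letters in order: 11 choices, then 10, down to 8.
That product is 11 × 10 × 9 × 8 = 7920.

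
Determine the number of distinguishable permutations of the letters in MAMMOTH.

840

The 7 letters of MAMMOTH have repeats: M appearing 3 times.
So there are 7! / (3!) = 840 distinguishable arrangements.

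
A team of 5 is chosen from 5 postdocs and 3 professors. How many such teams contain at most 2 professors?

46

Split by how many professors are chosen (0 through 2).
Sum: C(3,0)·C(5,5) + C(3,1)·C(5,4) + C(3,2)·C(5,3) = 1 + 15 + 30 = 46.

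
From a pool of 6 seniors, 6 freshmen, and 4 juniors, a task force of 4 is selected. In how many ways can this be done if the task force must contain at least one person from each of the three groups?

936

Unrestricted: C(16,4) = 1820 ways to pick any 4 of the 16.
Subtract selections that omit an entire group: no seniors → C(10,4) = 210; no freshmen → C(10,4) = 210; no juniors → C(12,4) = 495.
Add back selections omitting two groups (i.e. drawn from a single group): C(6,4) + C(6,4) + C(4,4) = 31.
By inclusion–exclusion: 1820 − 915 + 31 = 936.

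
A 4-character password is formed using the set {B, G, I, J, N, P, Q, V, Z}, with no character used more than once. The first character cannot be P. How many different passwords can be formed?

The first character has 9−1 = 8 choices (anything except P).
The remaining 3 characters are filled from the other 8 symbols without repetition: 8 × 7 × 6 = 336.
Total: 8 × 336 = 2688.

2688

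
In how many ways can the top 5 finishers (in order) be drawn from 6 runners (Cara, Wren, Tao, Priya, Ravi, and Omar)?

720

There are 6 choices for 1st place, 5 for 2nd, and so on down to 2 for position 5.
That gives 6 × 5 × 4 × 3 × 2 = 720.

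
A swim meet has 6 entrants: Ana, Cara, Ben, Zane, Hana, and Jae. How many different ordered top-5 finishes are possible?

720

There are 6 choices for 1st place, 5 for 2nd, and so on down to 2 for position 5.
That gives 6 × 5 × 4 × 3 × 2 = 720.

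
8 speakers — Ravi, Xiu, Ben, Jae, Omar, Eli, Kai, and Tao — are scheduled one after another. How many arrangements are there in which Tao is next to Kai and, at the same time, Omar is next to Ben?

2880

Treat {Tao,Kai} as one block (2 orders) and {Omar,Ben} as another (2 orders).
That leaves 6 units to arrange: 2 × 2 × 6! = 4 × 720 = 2880.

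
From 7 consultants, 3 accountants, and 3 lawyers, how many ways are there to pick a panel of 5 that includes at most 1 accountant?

882

Split by how many accountants are chosen (0 through 1).
Sum: C(3,0)·C(10,5) + C(3,1)·C(10,4) = 252 + 630 = 882.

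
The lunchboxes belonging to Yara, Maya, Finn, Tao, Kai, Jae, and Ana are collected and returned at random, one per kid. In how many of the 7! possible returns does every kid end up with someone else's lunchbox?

1854

Count assignments avoiding every fixed point. For any j of the 7 kids fixed to their own lunchbox, the other 7−j can be arranged in (7−j)! ways.
By inclusion–exclusion this is Σ_{j=0}^{7} (−1)^j C(7,j)·(7−j)!.
Computing: 5040 − 5040 + 2520 − 840 + 210 − 42 + 7 − 1 = 1854.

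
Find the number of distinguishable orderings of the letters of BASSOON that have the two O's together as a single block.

360

Treat the 2 copies of O as a single block. The multiset to arrange is then {OO, A, B, N, S, S}, 6 items in all.
That gives (6)!/(2!) = 360 arrangements.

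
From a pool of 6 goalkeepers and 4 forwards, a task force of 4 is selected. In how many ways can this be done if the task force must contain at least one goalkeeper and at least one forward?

194

With no constraint there are C(10,4) = 210 possible selections.
Selections missing a whole group: no goalkeepers → C(4,4) = 1; no forwards → C(6,4) = 15.
Both groups omitted at once is impossible, so 210 − 16 = 194.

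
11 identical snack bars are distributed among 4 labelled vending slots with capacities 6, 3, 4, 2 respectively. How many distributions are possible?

30

Without the upper bounds there are C(14,3) = 364 ways to split 11 among 4 vending slots.
Subtract solutions that violate a single cap (substitute x_i' = x_i − (cap_i+1)): x_1 ≥ 7 gives C(7,3) = 35; x_2 ≥ 4 gives C(10,3) = 120; x_3 ≥ 5 gives C(9,3) = 84; x_4 ≥ 3 gives C(11,3) = 165. Together 404.
Add back pairs where two caps are both exceeded: 1 + 0 + 4 + 10 + 35 + 20 = 70.
By inclusion–exclusion the count is 364 − 404 + 70 = 30.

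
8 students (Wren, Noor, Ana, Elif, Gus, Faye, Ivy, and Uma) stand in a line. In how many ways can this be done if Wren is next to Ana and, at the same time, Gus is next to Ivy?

Treat {Wren,Ana} as one block (2 orders) and {Gus,Ivy} as another (2 orders).
That leaves 6 units to arrange: 2 × 2 × 6! = 4 × 720 = 2880.

2880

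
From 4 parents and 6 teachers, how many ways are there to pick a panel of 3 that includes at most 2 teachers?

100

Split by how many teachers are chosen (0 through 2).
Sum: C(6,0)·C(4,3) + C(6,1)·C(4,2) + C(6,2)·C(4,1) = 4 + 36 + 60 = 100.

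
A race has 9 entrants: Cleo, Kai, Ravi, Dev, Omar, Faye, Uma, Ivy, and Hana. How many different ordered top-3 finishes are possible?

504

This is an ordered selection of 3 from 9: P(9,3).
That gives 9 × 8 × 7 = 504.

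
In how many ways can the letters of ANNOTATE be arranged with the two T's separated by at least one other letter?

Total arrangements of ANNOTATE: 8!/(2!·2!·2!) = 5040.
Arrangements with the T's together: treat TT as one letter, giving (7)!/(2!·2!) = 1260.
Subtracting, 5040 − 1260 = 3780 arrangements keep the T's apart.

3780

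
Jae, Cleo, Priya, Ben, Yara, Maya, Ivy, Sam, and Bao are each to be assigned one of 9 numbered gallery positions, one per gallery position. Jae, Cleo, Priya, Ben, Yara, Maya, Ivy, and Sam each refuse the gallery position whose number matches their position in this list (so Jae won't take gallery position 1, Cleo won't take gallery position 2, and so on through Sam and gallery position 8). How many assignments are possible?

Let Aᵢ (for 1 ≤ i ≤ 8) be the placements that put person i in their forbidden gallery position. Any j of these fix j positions, leaving (9−j)! ways to fill the rest, and there are C(8,j) ways to pick which j.
By inclusion–exclusion, the number of valid placements is Σ_{j=0}^{8} (−1)^j C(8,j)·(9−j)!.
Computing: 362880 − 322560 + 141120 − 40320 + 8400 − 1344 + 168 − 16 + 1 = 148329.

148329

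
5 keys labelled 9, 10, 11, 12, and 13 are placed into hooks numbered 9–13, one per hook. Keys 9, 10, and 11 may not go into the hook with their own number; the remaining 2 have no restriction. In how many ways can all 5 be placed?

Let Aᵢ (for i ∈ {9, 10, 11}) be the placements that put key i in its forbidden hook. Any j of these fix j positions, leaving (5−j)! ways to fill the rest, and there are C(3,j) ways to pick which j.
By inclusion–exclusion, the number of valid placements is Σ_{j=0}^{3} (−1)^j C(3,j)·(5−j)!.
Computing: 120 − 72 + 18 − 2 = 64.

64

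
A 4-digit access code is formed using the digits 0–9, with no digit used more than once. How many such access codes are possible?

5040

Choose and order 4 of the 10 symbols: the first digit has 10 options, the next 9, then 8, 7.
10 × 9 × 8 × 7 = 5040.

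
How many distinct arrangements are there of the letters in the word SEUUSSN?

Letter multiplicities in SEUUSSN: E×1, N×1, S×3, U×2.
So there are 7! / (3!·2!) = 420 distinguishable arrangements.

420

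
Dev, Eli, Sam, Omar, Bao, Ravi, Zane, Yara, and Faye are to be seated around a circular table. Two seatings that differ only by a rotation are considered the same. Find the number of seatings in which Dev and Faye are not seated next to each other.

30240

All circular seatings of 9 people number (8)! = 40320.
Those with Dev next to Faye: fuse the pair into one unit and seat 8 units around a circle — 2·(7)! = 10080.
Subtracting, 40320 − 10080 = 30240.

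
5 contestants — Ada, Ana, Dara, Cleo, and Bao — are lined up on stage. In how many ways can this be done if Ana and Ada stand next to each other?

Place the 3 others and the Ana-Ada pair as 4 objects in a line; the pair has 2 internal arrangements.
So the count is 2·(4)! = 48.

48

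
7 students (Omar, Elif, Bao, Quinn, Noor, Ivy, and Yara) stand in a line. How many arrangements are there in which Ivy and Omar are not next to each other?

3600

Of the 7! = 5040 arrangements, those with Ivy and Omar adjacent number 2 × 6! = 1440 (treat the pair as a block with 2 internal orders).
So 5040 − 1440 = 3600 arrangements keep them apart.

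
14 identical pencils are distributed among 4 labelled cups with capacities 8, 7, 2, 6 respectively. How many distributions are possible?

121

Ignoring the caps, the number of non-negative solutions to x_1+…+x_4 = 14 is C(17,3) = 680.
Subtract solutions that violate a single cap (substitute x_i' = x_i − (cap_i+1)): x_1 ≥ 9 gives C(8,3) = 56; x_2 ≥ 8 gives C(9,3) = 84; x_3 ≥ 3 gives C(14,3) = 364; x_4 ≥ 7 gives C(10,3) = 120. Together 624.
Add back pairs where two caps are both exceeded: 0 + 10 + 0 + 20 + 0 + 35 = 65.
By inclusion–exclusion the count is 680 − 624 + 65 = 121.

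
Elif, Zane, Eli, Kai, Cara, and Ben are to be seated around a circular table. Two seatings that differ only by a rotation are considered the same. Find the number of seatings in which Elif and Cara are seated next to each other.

Glue Elif and Cara into a block (2 internal orders). Seating 5 units around a circle gives (4)! arrangements.
So 2 × (4)! = 2 × 24 = 48.

48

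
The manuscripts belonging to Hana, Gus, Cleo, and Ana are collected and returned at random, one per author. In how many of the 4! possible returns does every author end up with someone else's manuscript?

Let Aᵢ be the assignments in which author i gets their own manuscript. We want the size of the complement of A₁∪…∪A_4.
By inclusion–exclusion this is Σ_{j=0}^{4} (−1)^j C(4,j)·(4−j)!.
Computing: 24 − 24 + 12 − 4 + 1 = 9.

9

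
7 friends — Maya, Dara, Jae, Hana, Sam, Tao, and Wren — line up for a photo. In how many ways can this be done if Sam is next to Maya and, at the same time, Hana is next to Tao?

480

Treat {Sam,Maya} as one block (2 orders) and {Hana,Tao} as another (2 orders).
That leaves 5 units to arrange: 2 × 2 × 5! = 4 × 120 = 480.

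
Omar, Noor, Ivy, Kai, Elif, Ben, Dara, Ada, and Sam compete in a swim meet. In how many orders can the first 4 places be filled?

This is an ordered selection of 4 from 9: P(9,4).
That gives 9 × 8 × 7 × 6 = 3024.

3024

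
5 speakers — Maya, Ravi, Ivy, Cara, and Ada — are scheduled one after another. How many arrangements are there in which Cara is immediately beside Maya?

48

Place the 3 others and the Cara-Maya pair as 4 objects in a line; the pair has 2 internal arrangements.
So the count is 2·(4)! = 48.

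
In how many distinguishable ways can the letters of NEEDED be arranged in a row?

The 6 letters of NEEDED have repeats: D appearing twice and E appearing 3 times.
The number of distinct arrangements is 6!/(3!·2!) = 720/12 = 60.

60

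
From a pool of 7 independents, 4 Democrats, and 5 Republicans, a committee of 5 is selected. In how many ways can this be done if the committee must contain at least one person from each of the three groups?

3010

Unrestricted: C(16,5) = 4368 ways to pick any 5 of the 16.
Selections missing a whole group: no independents → C(9,5) = 126; no Democrats → C(12,5) = 792; no Republicans → C(11,5) = 462.
Add back selections omitting two groups (i.e. drawn from a single group): C(7,5) + C(4,5) + C(5,5) = 22.
By inclusion–exclusion: 4368 − 1380 + 22 = 3010.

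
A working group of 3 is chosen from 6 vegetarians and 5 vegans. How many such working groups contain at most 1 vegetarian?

Split by how many vegetarians are chosen (0 through 1).
Sum: C(6,0)·C(5,3) + C(6,1)·C(5,2) = 10 + 60 = 70.

70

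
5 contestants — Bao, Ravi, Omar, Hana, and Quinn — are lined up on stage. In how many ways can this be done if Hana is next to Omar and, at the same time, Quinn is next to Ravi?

24

Treat {Hana,Omar} as one block (2 orders) and {Quinn,Ravi} as another (2 orders).
That leaves 3 units to arrange: 2 × 2 × 3! = 4 × 6 = 24.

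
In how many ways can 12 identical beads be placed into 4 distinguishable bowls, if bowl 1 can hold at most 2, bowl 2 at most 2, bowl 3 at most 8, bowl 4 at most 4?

27

By stars and bars, unrestricted non-negative solutions to x_1+…+x_4 = 12 number C(12+3,3) = 455.
Subtract solutions that violate a single cap (substitute x_i' = x_i − (cap_i+1)): x_1 ≥ 3 gives C(12,3) = 220; x_2 ≥ 3 gives C(12,3) = 220; x_3 ≥ 9 gives C(6,3) = 20; x_4 ≥ 5 gives C(10,3) = 120. Together 580.
Add back pairs where two caps are both exceeded: 84 + 1 + 35 + 1 + 35 + 0 = 156.
Subtract triples: 0 + 4 + 0 + 0 = 4.
By inclusion–exclusion the count is 455 − 580 + 156 − 4 = 27.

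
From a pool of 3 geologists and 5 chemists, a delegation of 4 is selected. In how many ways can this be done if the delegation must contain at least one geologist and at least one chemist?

Total 4-person selections from all 8: C(8,4) = 70.
Selections missing a whole group: no geologists → C(5,4) = 5; no chemists → C(3,4) = 0.
Both groups omitted at once is impossible, so 70 − 5 = 65.

65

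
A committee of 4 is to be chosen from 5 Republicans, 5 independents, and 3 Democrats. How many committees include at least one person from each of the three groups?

375

Unrestricted: C(13,4) = 715 ways to pick any 4 of the 13.
Selections missing a whole group: no Republicans → C(8,4) = 70; no independents → C(8,4) = 70; no Democrats → C(10,4) = 210.
Add back selections omitting two groups (i.e. drawn from a single group): C(5,4) + C(5,4) + C(3,4) = 10.
By inclusion–exclusion: 715 − 350 + 10 = 375.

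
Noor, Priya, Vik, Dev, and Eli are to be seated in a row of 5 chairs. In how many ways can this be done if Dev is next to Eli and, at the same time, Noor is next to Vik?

Treat {Dev,Eli} as one block (2 orders) and {Noor,Vik} as another (2 orders).
That leaves 3 units to arrange: 2 × 2 × 3! = 4 × 6 = 24.

24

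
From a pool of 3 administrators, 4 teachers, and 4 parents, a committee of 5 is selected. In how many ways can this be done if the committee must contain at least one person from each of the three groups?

364

Total 5-person selections from all 11: C(11,5) = 462.
Subtract selections that omit an entire group: no administrators → C(8,5) = 56; no teachers → C(7,5) = 21; no parents → C(7,5) = 21.
Add back selections omitting two groups (i.e. drawn from a single group): C(3,5) + C(4,5) + C(4,5) = 0.
By inclusion–exclusion: 462 − 98 + 0 = 364.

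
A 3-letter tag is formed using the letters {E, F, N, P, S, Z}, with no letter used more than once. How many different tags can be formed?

With no repetition, fill the 3 letters in order: 6 choices, then 5, down to 4.
6 × 5 × 4 = 120.

120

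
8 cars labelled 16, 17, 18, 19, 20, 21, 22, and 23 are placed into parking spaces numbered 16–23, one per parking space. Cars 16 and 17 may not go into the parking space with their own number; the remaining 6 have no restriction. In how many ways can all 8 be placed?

Let Aᵢ (for i ∈ {16, 17}) be the placements that put car i in its forbidden parking space. Any j of these fix j positions, leaving (8−j)! ways to fill the rest, and there are C(2,j) ways to pick which j.
By inclusion–exclusion, the number of valid placements is Σ_{j=0}^{2} (−1)^j C(2,j)·(8−j)!.
Computing: 40320 − 10080 + 720 = 30960.

30960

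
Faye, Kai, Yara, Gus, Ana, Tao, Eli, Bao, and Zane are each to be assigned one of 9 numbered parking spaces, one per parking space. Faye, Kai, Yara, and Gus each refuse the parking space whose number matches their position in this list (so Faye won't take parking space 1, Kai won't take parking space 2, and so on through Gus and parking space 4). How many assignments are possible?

Let Aᵢ (for 1 ≤ i ≤ 4) be the placements that put person i in their forbidden parking space. Any j of these fix j positions, leaving (9−j)! ways to fill the rest, and there are C(4,j) ways to pick which j.
By inclusion–exclusion, the number of valid placements is Σ_{j=0}^{4} (−1)^j C(4,j)·(9−j)!.
Computing: 362880 − 161280 + 30240 − 2880 + 120 = 229080.

229080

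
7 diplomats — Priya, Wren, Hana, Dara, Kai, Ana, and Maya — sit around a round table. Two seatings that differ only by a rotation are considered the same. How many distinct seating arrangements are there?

720

Seat Priya anywhere (absorbing the rotational symmetry), then permute the other 6: (6)! = 720.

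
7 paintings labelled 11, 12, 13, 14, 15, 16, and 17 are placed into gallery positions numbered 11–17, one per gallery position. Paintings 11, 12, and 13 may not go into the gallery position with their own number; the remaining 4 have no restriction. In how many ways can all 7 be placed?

Let Aᵢ (for i ∈ {11, 12, 13}) be the placements that put painting i in its forbidden gallery position. Any j of these fix j positions, leaving (7−j)! ways to fill the rest, and there are C(3,j) ways to pick which j.
By inclusion–exclusion, the number of valid placements is Σ_{j=0}^{3} (−1)^j C(3,j)·(7−j)!.
Computing: 5040 − 2160 + 360 − 24 = 3216.

3216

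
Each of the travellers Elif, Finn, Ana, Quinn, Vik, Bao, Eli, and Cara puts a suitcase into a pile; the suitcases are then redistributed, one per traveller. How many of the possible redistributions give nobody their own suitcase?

14833

This is the derangement count D_8: permutations of 8 items with no fixed point.
By inclusion–exclusion this is Σ_{j=0}^{8} (−1)^j C(8,j)·(8−j)!.
Computing: 40320 − 40320 + 20160 − 6720 + 1680 − 336 + 56 − 8 + 1 = 14833.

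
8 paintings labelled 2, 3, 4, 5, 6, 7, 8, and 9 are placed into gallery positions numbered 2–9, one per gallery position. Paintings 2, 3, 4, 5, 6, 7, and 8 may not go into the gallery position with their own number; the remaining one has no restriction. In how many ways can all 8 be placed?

16687

Let Aᵢ (for 2 ≤ i ≤ 8) be the placements that put painting i in its forbidden gallery position. Any j of these fix j positions, leaving (8−j)! ways to fill the rest, and there are C(7,j) ways to pick which j.
By inclusion–exclusion, the number of valid placements is Σ_{j=0}^{7} (−1)^j C(7,j)·(8−j)!.
Computing: 40320 − 35280 + 15120 − 4200 + 840 − 126 + 14 − 1 = 16687.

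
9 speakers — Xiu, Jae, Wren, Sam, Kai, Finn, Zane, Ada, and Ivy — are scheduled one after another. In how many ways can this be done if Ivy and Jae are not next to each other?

282240

There are 9! = 362880 arrangements in all. If Ivy and Jae are adjacent, merging them into one block gives 2·(8)! = 80640 arrangements.
Complementary counting: 362880 − 80640 = 282240.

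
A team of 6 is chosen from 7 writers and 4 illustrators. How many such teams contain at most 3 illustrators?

Split by how many illustrators are chosen (0 through 3).
Sum: C(4,0)·C(7,6) + C(4,1)·C(7,5) + C(4,2)·C(7,4) + C(4,3)·C(7,3) = 7 + 84 + 210 + 140 = 441.

441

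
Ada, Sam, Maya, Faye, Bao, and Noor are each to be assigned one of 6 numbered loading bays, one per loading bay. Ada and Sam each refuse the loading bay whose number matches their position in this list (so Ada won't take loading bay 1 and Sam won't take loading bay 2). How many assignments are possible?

504

Let Aᵢ (for i ∈ {1, 2}) be the placements that put person i in their forbidden loading bay. Any j of these fix j positions, leaving (6−j)! ways to fill the rest, and there are C(2,j) ways to pick which j.
By inclusion–exclusion, the number of valid placements is Σ_{j=0}^{2} (−1)^j C(2,j)·(6−j)!.
Computing: 720 − 240 + 24 = 504.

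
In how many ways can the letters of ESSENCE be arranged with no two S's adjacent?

300

Total arrangements of ESSENCE: 7!/(3!·2!) = 420.
If the two S's are adjacent, glue them into one block, leaving 6 items to arrange: (6)!/(3!) = 120 ways.
Subtracting, 420 − 120 = 300 arrangements keep the S's apart.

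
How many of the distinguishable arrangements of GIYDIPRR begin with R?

2520

Fix R in the first position and arrange the remaining 7 letters.
Those 7 letters have I appearing twice, giving (7)!/(2!) = 2520.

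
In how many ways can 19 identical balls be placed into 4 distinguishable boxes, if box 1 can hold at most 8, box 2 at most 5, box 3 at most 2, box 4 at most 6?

Without the upper bounds there are C(22,3) = 1540 ways to split 19 among 4 boxes.
Subtract solutions that violate a single cap (substitute x_i' = x_i − (cap_i+1)): x_1 ≥ 9 gives C(13,3) = 286; x_2 ≥ 6 gives C(16,3) = 560; x_3 ≥ 3 gives C(19,3) = 969; x_4 ≥ 7 gives C(15,3) = 455. Together 2270.
Add back pairs where two caps are both exceeded: 35 + 120 + 20 + 286 + 84 + 220 = 765.
Subtract triples: 4 + 0 + 1 + 20 = 25.
By inclusion–exclusion the count is 1540 − 2270 + 765 − 25 = 10.

10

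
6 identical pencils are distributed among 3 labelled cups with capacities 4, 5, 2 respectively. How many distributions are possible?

Without the upper bounds there are C(8,2) = 28 ways to split 6 among 3 cups.
Subtract solutions that violate a single cap (substitute x_i' = x_i − (cap_i+1)): x_1 ≥ 5 gives C(3,2) = 3; x_2 ≥ 6 gives C(2,2) = 1; x_3 ≥ 3 gives C(5,2) = 10. Together 14.
No two caps can be exceeded simultaneously, so the pair terms are all 0.
By inclusion–exclusion the count is 28 − 14 + 0 = 14.

14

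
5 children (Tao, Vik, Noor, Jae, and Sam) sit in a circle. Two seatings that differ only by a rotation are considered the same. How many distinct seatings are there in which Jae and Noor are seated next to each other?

12

Treat {Jae, Noor} as one unit (2 internal orders) and seat the resulting 4 units around the table: (3)! circular arrangements.
So 2 × (3)! = 2 × 6 = 12.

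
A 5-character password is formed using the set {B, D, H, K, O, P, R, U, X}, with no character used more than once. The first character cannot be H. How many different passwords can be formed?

The first character has 9−1 = 8 choices (anything except H).
The remaining 4 characters are filled from the other 8 symbols without repetition: 8 × 7 × 6 × 5 = 1680.
Total: 8 × 1680 = 13440.

13440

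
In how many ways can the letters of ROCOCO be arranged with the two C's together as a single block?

20

Treat the 2 copies of C as a single block. The multiset to arrange is then {CC, O, O, O, R}, 5 items in all.
That gives (5)!/(3!) = 20 arrangements.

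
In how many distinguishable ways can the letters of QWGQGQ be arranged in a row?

60

QWGQGQ has 6 letters with G appearing twice and Q appearing 3 times.
The number of distinct arrangements is 6!/(3!·2!) = 720/12 = 60.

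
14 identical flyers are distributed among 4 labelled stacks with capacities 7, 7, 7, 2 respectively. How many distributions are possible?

By stars and bars, unrestricted non-negative solutions to x_1+…+x_4 = 14 number C(14+3,3) = 680.
Subtract solutions that violate a single cap (substitute x_i' = x_i − (cap_i+1)): x_1 ≥ 8 gives C(9,3) = 84; x_2 ≥ 8 gives C(9,3) = 84; x_3 ≥ 8 gives C(9,3) = 84; x_4 ≥ 3 gives C(14,3) = 364. Together 616.
Add back pairs where two caps are both exceeded: 0 + 0 + 20 + 0 + 20 + 20 = 60.
By inclusion–exclusion the count is 680 − 616 + 60 = 124.

124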